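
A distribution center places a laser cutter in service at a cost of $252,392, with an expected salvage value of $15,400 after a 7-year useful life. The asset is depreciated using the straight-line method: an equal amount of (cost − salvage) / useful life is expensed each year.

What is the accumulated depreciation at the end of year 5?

Depreciable base = $252,392 − $15,400 = $236,992.
Annual expense = $236,992 / 7 = $33,856.
End of year 1: book value $218,536.
End of year 2: book value $184,680.
End of year 3: book value $150,824.
End of year 4: book value $116,968.
End of year 5: book value $83,112.
Accumulated through year 5 = $252,392 − $83,112 = $169,280.

$169,280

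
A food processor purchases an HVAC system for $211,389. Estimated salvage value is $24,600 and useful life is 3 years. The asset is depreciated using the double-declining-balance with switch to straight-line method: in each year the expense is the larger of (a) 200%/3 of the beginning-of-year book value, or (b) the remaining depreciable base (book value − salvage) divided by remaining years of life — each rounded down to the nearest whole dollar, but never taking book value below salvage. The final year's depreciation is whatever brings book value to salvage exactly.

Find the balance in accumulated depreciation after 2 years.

$186,789

Depreciable base = $211,389 − $24,600 = $186,789.
Year 1: DB = ⌊$211,389 × 200%/3⌋ = $140,926; SL = ⌊$186,789/3⌋ = $62,263 → take DB $140,926. Book value $70,463.
Year 2: DB = ⌊$70,463 × 200%/3⌋ = $46,975; SL = ⌊$45,863/2⌋ = $22,931 → take DB $46,975, capped at $45,863. Book value $24,600.
Accumulated through year 2 = $211,389 − $24,600 = $186,789.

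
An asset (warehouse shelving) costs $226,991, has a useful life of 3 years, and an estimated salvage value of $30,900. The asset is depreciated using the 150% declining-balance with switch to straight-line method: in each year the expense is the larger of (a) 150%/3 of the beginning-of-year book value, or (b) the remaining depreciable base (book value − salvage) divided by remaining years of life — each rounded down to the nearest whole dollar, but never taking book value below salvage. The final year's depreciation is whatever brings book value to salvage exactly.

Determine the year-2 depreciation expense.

Depreciable base = $226,991 − $30,900 = $196,091.
Year 1: DB = ⌊$226,991 × 150%/3⌋ = $113,495; SL = ⌊$196,091/3⌋ = $65,363 → take DB $113,495. Book value $113,496.
Year 2: DB = ⌊$113,496 × 150%/3⌋ = $56,748; SL = ⌊$82,596/2⌋ = $41,298 → take DB $56,748. Book value $56,748.

$56,748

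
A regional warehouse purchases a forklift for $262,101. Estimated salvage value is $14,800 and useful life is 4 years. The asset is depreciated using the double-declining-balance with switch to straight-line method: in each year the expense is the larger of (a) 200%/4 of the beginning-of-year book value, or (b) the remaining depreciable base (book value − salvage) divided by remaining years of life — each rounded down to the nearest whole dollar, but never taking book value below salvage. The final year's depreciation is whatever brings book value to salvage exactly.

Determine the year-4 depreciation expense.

$17,963

Depreciable base = $262,101 − $14,800 = $247,301.
Year 1: DB = ⌊$262,101 × 200%/4⌋ = $131,050; SL = ⌊$247,301/4⌋ = $61,825 → take DB $131,050. Book value $131,051.
Year 2: DB = ⌊$131,051 × 200%/4⌋ = $65,525; SL = ⌊$116,251/3⌋ = $38,750 → take DB $65,525. Book value $65,526.
Year 3: DB = ⌊$65,526 × 200%/4⌋ = $32,763; SL = ⌊$50,726/2⌋ = $25,363 → take DB $32,763. Book value $32,763.
Year 4 (final): $32,763 − $14,800 = $17,963. Book value $14,800.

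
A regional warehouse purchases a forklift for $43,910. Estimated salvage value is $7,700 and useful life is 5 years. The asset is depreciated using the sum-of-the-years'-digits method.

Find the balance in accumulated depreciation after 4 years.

$33,796

Depreciable base = $43,910 − $7,700 = $36,210.
Sum of the years' digits = 5+4+3+2+1 = 15.
Year 1: $36,210 × 5/15 = $12,070. Book value $31,840.
Year 2: $36,210 × 4/15 = $9,656. Book value $22,184.
Year 3: $36,210 × 3/15 = $7,242. Book value $14,942.
Year 4: $36,210 × 2/15 = $4,828. Book value $10,114.
Accumulated through year 4 = $43,910 − $10,114 = $33,796.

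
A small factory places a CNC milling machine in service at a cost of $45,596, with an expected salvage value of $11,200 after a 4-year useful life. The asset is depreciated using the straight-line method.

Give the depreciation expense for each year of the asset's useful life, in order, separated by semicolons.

$8,599; $8,599; $8,599; $8,599

Depreciable base = $45,596 − $11,200 = $34,396.
Annual expense = $34,396 / 4 = $8,599.
End of year 1: book value $36,997.
End of year 2: book value $28,398.
End of year 3: book value $19,799.
End of year 4: book value $11,200.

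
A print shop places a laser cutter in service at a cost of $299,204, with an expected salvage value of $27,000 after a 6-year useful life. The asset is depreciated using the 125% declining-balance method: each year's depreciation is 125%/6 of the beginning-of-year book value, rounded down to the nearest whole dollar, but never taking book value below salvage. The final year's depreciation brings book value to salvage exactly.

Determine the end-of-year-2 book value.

Depreciable base = $299,204 − $27,000 = $272,204.
Year 1: ⌊$299,204 × 125%/6⌋ = $62,334. Book value $236,870.
Year 2: ⌊$236,870 × 125%/6⌋ = $49,347. Book value $187,523.

$187,523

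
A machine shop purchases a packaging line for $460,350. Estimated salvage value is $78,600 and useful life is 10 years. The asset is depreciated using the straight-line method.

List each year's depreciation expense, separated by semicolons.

$38,175; $38,175; $38,175; $38,175; $38,175; $38,175; $38,175; $38,175; $38,175; $38,175

Depreciable base = $460,350 − $78,600 = $381,750.
Annual expense = $381,750 / 10 = $38,175.
End of year 1: book value $422,175.
End of year 2: book value $384,000.
End of year 3: book value $345,825.
End of year 4: book value $307,650.
End of year 5: book value $269,475.
End of year 6: book value $231,300.
End of year 7: book value $193,125.
End of year 8: book value $154,950.
End of year 9: book value $116,775.
End of year 10: book value $78,600.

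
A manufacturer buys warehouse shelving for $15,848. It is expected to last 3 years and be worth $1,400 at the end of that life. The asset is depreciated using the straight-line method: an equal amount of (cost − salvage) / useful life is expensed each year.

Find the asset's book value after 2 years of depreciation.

Depreciable base = $15,848 − $1,400 = $14,448.
Annual expense = $14,448 / 3 = $4,816.
End of year 1: book value $11,032.
End of year 2: book value $6,216.

$6,216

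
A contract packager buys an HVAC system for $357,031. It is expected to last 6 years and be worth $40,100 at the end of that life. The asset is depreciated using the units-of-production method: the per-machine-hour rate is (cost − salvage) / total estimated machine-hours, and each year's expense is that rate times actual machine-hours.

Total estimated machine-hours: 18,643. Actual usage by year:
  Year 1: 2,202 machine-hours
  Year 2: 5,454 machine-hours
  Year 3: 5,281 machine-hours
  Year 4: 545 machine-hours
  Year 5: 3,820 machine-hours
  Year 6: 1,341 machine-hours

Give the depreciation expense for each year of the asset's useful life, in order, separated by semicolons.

$37,434; $92,718; $89,777; $9,265; $64,940; $22,797

Depreciable base = $357,031 − $40,100 = $316,931.
Rate = $316,931 / 18,643 machine-hours = $17 per machine-hour.
Year 1: 2,202 × $17 = $37,434. Book value $319,597.
Year 2: 5,454 × $17 = $92,718. Book value $226,879.
Year 3: 5,281 × $17 = $89,777. Book value $137,102.
Year 4: 545 × $17 = $9,265. Book value $127,837.
Year 5: 3,820 × $17 = $64,940. Book value $62,897.
Year 6: 1,341 × $17 = $22,797. Book value $40,100.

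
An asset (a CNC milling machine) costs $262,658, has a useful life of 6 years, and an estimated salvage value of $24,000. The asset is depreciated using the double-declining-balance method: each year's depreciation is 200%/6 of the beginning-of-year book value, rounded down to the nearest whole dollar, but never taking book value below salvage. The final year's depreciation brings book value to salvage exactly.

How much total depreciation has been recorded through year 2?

$145,920

Depreciable base = $262,658 − $24,000 = $238,658.
Year 1: ⌊$262,658 × 200%/6⌋ = $87,552. Book value $175,106.
Year 2: ⌊$175,106 × 200%/6⌋ = $58,368. Book value $116,738.
Accumulated through year 2 = $262,658 − $116,738 = $145,920.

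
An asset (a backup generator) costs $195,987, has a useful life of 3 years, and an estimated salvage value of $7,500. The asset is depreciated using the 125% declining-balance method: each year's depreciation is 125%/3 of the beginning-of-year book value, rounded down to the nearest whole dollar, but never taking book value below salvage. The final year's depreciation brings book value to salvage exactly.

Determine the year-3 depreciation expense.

$59,191

Depreciable base = $195,987 − $7,500 = $188,487.
Year 1: ⌊$195,987 × 125%/3⌋ = $81,661. Book value $114,326.
Year 2: ⌊$114,326 × 125%/3⌋ = $47,635. Book value $66,691.
Year 3 (final): $66,691 − $7,500 = $59,191. Book value $7,500.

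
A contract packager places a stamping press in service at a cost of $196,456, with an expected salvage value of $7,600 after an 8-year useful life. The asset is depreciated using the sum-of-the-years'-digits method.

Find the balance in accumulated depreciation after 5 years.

$157,380

Depreciable base = $196,456 − $7,600 = $188,856.
Sum of the years' digits = 8+7+6+5+4+3+2+1 = 36.
Year 1: $188,856 × 8/36 = $41,968. Book value $154,488.
Year 2: $188,856 × 7/36 = $36,722. Book value $117,766.
Year 3: $188,856 × 6/36 = $31,476. Book value $86,290.
Year 4: $188,856 × 5/36 = $26,230. Book value $60,060.
Year 5: $188,856 × 4/36 = $20,984. Book value $39,076.
Accumulated through year 5 = $196,456 − $39,076 = $157,380.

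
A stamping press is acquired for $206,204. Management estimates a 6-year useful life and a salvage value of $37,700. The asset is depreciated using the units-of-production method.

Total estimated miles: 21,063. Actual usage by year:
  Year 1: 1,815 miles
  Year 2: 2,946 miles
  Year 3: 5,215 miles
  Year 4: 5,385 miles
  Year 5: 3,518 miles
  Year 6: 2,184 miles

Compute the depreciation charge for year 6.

Depreciable base = $206,204 − $37,700 = $168,504.
Rate = $168,504 / 21,063 miles = $8 per mile.
Year 1: 1,815 × $8 = $14,520. Book value $191,684.
Year 2: 2,946 × $8 = $23,568. Book value $168,116.
Year 3: 5,215 × $8 = $41,720. Book value $126,396.
Year 4: 5,385 × $8 = $43,080. Book value $83,316.
Year 5: 3,518 × $8 = $28,144. Book value $55,172.
Year 6: 2,184 × $8 = $17,472. Book value $37,700.

$17,472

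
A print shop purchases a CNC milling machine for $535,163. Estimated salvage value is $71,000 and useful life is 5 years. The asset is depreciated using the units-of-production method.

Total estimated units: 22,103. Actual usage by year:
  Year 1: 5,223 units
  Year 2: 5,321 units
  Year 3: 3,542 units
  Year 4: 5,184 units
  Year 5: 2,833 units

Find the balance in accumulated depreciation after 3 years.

Depreciable base = $535,163 − $71,000 = $464,163.
Rate = $464,163 / 22,103 units = $21 per unit.
Year 1: 5,223 × $21 = $109,683. Book value $425,480.
Year 2: 5,321 × $21 = $111,741. Book value $313,739.
Year 3: 3,542 × $21 = $74,382. Book value $239,357.
Accumulated through year 3 = $535,163 − $239,357 = $295,806.

$295,806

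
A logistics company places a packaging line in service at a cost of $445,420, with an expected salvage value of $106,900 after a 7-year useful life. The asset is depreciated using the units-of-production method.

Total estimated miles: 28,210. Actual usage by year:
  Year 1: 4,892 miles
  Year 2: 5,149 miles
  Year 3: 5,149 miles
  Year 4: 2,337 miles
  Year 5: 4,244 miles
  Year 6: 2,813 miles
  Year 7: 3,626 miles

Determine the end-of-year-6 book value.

$150,412

Depreciable base = $445,420 − $106,900 = $338,520.
Rate = $338,520 / 28,210 miles = $12 per mile.
Year 1: 4,892 × $12 = $58,704. Book value $386,716.
Year 2: 5,149 × $12 = $61,788. Book value $324,928.
Year 3: 5,149 × $12 = $61,788. Book value $263,140.
Year 4: 2,337 × $12 = $28,044. Book value $235,096.
Year 5: 4,244 × $12 = $50,928. Book value $184,168.
Year 6: 2,813 × $12 = $33,756. Book value $150,412.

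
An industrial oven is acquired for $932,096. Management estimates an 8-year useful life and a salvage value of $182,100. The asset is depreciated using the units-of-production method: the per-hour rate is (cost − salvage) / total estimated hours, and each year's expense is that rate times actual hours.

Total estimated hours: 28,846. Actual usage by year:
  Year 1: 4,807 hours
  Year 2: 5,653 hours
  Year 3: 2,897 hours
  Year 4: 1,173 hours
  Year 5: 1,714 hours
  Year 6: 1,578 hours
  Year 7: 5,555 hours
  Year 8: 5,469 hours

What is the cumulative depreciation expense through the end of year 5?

Depreciable base = $932,096 − $182,100 = $749,996.
Rate = $749,996 / 28,846 hours = $26 per hour.
Year 1: 4,807 × $26 = $124,982. Book value $807,114.
Year 2: 5,653 × $26 = $146,978. Book value $660,136.
Year 3: 2,897 × $26 = $75,322. Book value $584,814.
Year 4: 1,173 × $26 = $30,498. Book value $554,316.
Year 5: 1,714 × $26 = $44,564. Book value $509,752.
Accumulated through year 5 = $932,096 − $509,752 = $422,344.

$422,344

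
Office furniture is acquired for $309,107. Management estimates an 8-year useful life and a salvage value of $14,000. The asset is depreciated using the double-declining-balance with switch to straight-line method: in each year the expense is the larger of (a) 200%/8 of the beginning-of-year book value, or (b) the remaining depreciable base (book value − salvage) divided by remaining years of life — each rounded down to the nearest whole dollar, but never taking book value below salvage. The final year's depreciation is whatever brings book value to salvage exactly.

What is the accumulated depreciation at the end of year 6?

Depreciable base = $309,107 − $14,000 = $295,107.
Year 1: DB = ⌊$309,107 × 200%/8⌋ = $77,276; SL = ⌊$295,107/8⌋ = $36,888 → take DB $77,276. Book value $231,831.
Year 2: DB = ⌊$231,831 × 200%/8⌋ = $57,957; SL = ⌊$217,831/7⌋ = $31,118 → take DB $57,957. Book value $173,874.
Year 3: DB = ⌊$173,874 × 200%/8⌋ = $43,468; SL = ⌊$159,874/6⌋ = $26,645 → take DB $43,468. Book value $130,406.
Year 4: DB = ⌊$130,406 × 200%/8⌋ = $32,601; SL = ⌊$116,406/5⌋ = $23,281 → take DB $32,601. Book value $97,805.
Year 5: DB = ⌊$97,805 × 200%/8⌋ = $24,451; SL = ⌊$83,805/4⌋ = $20,951 → take DB $24,451. Book value $73,354.
Year 6: DB = ⌊$73,354 × 200%/8⌋ = $18,338; SL = ⌊$59,354/3⌋ = $19,784 → take SL $19,784. Book value $53,570.
Accumulated through year 6 = $309,107 − $53,570 = $255,537.

$255,537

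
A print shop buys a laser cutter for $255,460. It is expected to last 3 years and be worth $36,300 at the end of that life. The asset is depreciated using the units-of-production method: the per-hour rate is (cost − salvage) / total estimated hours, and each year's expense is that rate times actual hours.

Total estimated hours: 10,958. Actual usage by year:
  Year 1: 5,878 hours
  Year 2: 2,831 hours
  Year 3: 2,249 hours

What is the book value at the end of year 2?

Depreciable base = $255,460 − $36,300 = $219,160.
Rate = $219,160 / 10,958 hours = $20 per hour.
Year 1: 5,878 × $20 = $117,560. Book value $137,900.
Year 2: 2,831 × $20 = $56,620. Book value $81,280.

$81,280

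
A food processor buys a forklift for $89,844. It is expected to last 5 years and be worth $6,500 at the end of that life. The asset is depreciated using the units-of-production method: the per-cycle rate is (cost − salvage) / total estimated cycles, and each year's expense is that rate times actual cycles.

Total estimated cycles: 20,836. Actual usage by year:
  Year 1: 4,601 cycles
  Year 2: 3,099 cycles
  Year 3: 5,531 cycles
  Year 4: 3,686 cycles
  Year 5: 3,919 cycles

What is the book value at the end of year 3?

$36,920

Depreciable base = $89,844 − $6,500 = $83,344.
Rate = $83,344 / 20,836 cycles = $4 per cycle.
Year 1: 4,601 × $4 = $18,404. Book value $71,440.
Year 2: 3,099 × $4 = $12,396. Book value $59,044.
Year 3: 5,531 × $4 = $22,124. Book value $36,920.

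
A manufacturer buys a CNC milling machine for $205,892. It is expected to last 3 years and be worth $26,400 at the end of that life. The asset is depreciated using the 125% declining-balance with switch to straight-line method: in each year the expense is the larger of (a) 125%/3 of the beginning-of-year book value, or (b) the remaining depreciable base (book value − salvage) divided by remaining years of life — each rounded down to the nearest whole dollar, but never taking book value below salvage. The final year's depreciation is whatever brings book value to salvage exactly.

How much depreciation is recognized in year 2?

Depreciable base = $205,892 − $26,400 = $179,492.
Year 1: DB = ⌊$205,892 × 125%/3⌋ = $85,788; SL = ⌊$179,492/3⌋ = $59,830 → take DB $85,788. Book value $120,104.
Year 2: DB = ⌊$120,104 × 125%/3⌋ = $50,043; SL = ⌊$93,704/2⌋ = $46,852 → take DB $50,043. Book value $70,061.

$50,043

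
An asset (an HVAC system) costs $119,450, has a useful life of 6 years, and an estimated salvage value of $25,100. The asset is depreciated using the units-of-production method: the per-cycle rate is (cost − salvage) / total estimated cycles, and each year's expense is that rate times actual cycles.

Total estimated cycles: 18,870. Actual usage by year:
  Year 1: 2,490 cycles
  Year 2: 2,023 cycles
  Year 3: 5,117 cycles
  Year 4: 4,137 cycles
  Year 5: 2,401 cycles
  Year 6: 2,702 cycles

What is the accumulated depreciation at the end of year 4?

$68,835

Depreciable base = $119,450 − $25,100 = $94,350.
Rate = $94,350 / 18,870 cycles = $5 per cycle.
Year 1: 2,490 × $5 = $12,450. Book value $107,000.
Year 2: 2,023 × $5 = $10,115. Book value $96,885.
Year 3: 5,117 × $5 = $25,585. Book value $71,300.
Year 4: 4,137 × $5 = $20,685. Book value $50,615.
Accumulated through year 4 = $119,450 − $50,615 = $68,835.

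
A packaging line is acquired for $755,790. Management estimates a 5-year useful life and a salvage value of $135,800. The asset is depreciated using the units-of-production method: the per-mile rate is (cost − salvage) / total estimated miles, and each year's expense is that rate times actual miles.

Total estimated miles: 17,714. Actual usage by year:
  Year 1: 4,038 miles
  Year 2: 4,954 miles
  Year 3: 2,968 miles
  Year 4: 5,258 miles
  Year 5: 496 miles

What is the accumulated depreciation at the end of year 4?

Depreciable base = $755,790 − $135,800 = $619,990.
Rate = $619,990 / 17,714 miles = $35 per mile.
Year 1: 4,038 × $35 = $141,330. Book value $614,460.
Year 2: 4,954 × $35 = $173,390. Book value $441,070.
Year 3: 2,968 × $35 = $103,880. Book value $337,190.
Year 4: 5,258 × $35 = $184,030. Book value $153,160.
Accumulated through year 4 = $755,790 − $153,160 = $602,630.

$602,630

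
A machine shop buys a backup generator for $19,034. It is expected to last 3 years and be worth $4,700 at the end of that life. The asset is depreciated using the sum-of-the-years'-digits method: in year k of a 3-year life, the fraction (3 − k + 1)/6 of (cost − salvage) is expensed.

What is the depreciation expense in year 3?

$2,389

Depreciable base = $19,034 − $4,700 = $14,334.
Sum of the years' digits = 3+2+1 = 6.
Year 1: $14,334 × 3/6 = $7,167. Book value $11,867.
Year 2: $14,334 × 2/6 = $4,778. Book value $7,089.
Year 3: $14,334 × 1/6 = $2,389. Book value $4,700.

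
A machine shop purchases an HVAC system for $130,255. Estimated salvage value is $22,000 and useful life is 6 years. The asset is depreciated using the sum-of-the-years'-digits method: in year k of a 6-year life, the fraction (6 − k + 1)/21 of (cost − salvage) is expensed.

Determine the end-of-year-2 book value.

Depreciable base = $130,255 − $22,000 = $108,255.
Sum of the years' digits = 6+5+4+3+2+1 = 21.
Year 1: $108,255 × 6/21 = $30,930. Book value $99,325.
Year 2: $108,255 × 5/21 = $25,775. Book value $73,550.

$73,550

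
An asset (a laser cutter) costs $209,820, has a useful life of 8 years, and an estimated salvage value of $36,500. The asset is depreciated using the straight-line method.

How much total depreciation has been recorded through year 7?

Depreciable base = $209,820 − $36,500 = $173,320.
Annual expense = $173,320 / 8 = $21,665.
End of year 1: book value $188,155.
End of year 2: book value $166,490.
End of year 3: book value $144,825.
End of year 4: book value $123,160.
End of year 5: book value $101,495.
End of year 6: book value $79,830.
End of year 7: book value $58,165.
Accumulated through year 7 = $209,820 − $58,165 = $151,655.

$151,655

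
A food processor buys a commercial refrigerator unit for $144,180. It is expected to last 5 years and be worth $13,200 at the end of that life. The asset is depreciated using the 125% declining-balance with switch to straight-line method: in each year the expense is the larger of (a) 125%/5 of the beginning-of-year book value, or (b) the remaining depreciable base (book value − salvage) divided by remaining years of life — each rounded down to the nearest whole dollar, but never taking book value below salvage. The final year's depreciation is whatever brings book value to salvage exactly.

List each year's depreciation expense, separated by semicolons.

Depreciable base = $144,180 − $13,200 = $130,980.
Year 1: DB = ⌊$144,180 × 125%/5⌋ = $36,045; SL = ⌊$130,980/5⌋ = $26,196 → take DB $36,045. Book value $108,135.
Year 2: DB = ⌊$108,135 × 125%/5⌋ = $27,033; SL = ⌊$94,935/4⌋ = $23,733 → take DB $27,033. Book value $81,102.
Year 3: DB = ⌊$81,102 × 125%/5⌋ = $20,275; SL = ⌊$67,902/3⌋ = $22,634 → take SL $22,634. Book value $58,468.
Year 4: DB = ⌊$58,468 × 125%/5⌋ = $14,617; SL = ⌊$45,268/2⌋ = $22,634 → take SL $22,634. Book value $35,834.
Year 5 (final): $35,834 − $13,200 = $22,634. Book value $13,200.

$36,045; $27,033; $22,634; $22,634; $22,634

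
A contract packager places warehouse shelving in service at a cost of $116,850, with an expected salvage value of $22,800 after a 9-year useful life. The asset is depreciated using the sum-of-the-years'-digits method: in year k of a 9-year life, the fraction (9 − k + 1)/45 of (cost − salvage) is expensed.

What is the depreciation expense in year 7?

Depreciable base = $116,850 − $22,800 = $94,050.
Sum of the years' digits = 9+8+7+6+5+4+3+2+1 = 45.
Year 1: $94,050 × 9/45 = $18,810. Book value $98,040.
Year 2: $94,050 × 8/45 = $16,720. Book value $81,320.
Year 3: $94,050 × 7/45 = $14,630. Book value $66,690.
Year 4: $94,050 × 6/45 = $12,540. Book value $54,150.
Year 5: $94,050 × 5/45 = $10,450. Book value $43,700.
Year 6: $94,050 × 4/45 = $8,360. Book value $35,340.
Year 7: $94,050 × 3/45 = $6,270. Book value $29,070.

$6,270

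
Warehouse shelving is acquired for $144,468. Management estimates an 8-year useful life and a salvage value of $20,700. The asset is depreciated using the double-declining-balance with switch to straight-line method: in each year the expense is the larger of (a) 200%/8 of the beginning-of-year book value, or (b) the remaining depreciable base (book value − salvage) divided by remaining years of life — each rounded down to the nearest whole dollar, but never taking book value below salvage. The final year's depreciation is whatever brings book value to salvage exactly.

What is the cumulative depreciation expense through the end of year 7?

$123,768

Depreciable base = $144,468 − $20,700 = $123,768.
Year 1: DB = ⌊$144,468 × 200%/8⌋ = $36,117; SL = ⌊$123,768/8⌋ = $15,471 → take DB $36,117. Book value $108,351.
Year 2: DB = ⌊$108,351 × 200%/8⌋ = $27,087; SL = ⌊$87,651/7⌋ = $12,521 → take DB $27,087. Book value $81,264.
Year 3: DB = ⌊$81,264 × 200%/8⌋ = $20,316; SL = ⌊$60,564/6⌋ = $10,094 → take DB $20,316. Book value $60,948.
Year 4: DB = ⌊$60,948 × 200%/8⌋ = $15,237; SL = ⌊$40,248/5⌋ = $8,049 → take DB $15,237. Book value $45,711.
Year 5: DB = ⌊$45,711 × 200%/8⌋ = $11,427; SL = ⌊$25,011/4⌋ = $6,252 → take DB $11,427. Book value $34,284.
Year 6: DB = ⌊$34,284 × 200%/8⌋ = $8,571; SL = ⌊$13,584/3⌋ = $4,528 → take DB $8,571. Book value $25,713.
Year 7: DB = ⌊$25,713 × 200%/8⌋ = $6,428; SL = ⌊$5,013/2⌋ = $2,506 → take DB $6,428, capped at $5,013. Book value $20,700.
Accumulated through year 7 = $144,468 − $20,700 = $123,768.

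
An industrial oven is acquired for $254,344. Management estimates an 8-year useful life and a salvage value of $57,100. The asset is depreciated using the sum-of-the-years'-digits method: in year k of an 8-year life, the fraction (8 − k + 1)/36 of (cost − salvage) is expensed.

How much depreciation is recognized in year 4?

Depreciable base = $254,344 − $57,100 = $197,244.
Sum of the years' digits = 8+7+6+5+4+3+2+1 = 36.
Year 1: $197,244 × 8/36 = $43,832. Book value $210,512.
Year 2: $197,244 × 7/36 = $38,353. Book value $172,159.
Year 3: $197,244 × 6/36 = $32,874. Book value $139,285.
Year 4: $197,244 × 5/36 = $27,395. Book value $111,890.

$27,395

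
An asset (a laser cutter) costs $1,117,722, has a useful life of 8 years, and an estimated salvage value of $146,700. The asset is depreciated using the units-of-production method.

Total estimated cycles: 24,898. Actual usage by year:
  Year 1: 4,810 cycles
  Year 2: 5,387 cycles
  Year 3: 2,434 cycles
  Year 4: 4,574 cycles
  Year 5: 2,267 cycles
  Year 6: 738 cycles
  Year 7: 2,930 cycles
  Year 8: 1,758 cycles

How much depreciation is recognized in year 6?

Depreciable base = $1,117,722 − $146,700 = $971,022.
Rate = $971,022 / 24,898 cycles = $39 per cycle.
Year 1: 4,810 × $39 = $187,590. Book value $930,132.
Year 2: 5,387 × $39 = $210,093. Book value $720,039.
Year 3: 2,434 × $39 = $94,926. Book value $625,113.
Year 4: 4,574 × $39 = $178,386. Book value $446,727.
Year 5: 2,267 × $39 = $88,413. Book value $358,314.
Year 6: 738 × $39 = $28,782. Book value $329,532.

$28,782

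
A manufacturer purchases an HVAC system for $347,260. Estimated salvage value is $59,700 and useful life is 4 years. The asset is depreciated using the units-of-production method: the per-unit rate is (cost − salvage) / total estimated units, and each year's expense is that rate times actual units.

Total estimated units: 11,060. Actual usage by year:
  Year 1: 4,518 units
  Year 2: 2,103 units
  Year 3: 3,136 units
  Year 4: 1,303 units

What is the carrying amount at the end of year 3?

Depreciable base = $347,260 − $59,700 = $287,560.
Rate = $287,560 / 11,060 units = $26 per unit.
Year 1: 4,518 × $26 = $117,468. Book value $229,792.
Year 2: 2,103 × $26 = $54,678. Book value $175,114.
Year 3: 3,136 × $26 = $81,536. Book value $93,578.

$93,578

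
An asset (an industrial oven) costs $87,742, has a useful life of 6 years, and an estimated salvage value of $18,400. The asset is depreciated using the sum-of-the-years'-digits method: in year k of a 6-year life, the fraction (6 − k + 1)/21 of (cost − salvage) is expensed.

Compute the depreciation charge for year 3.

Depreciable base = $87,742 − $18,400 = $69,342.
Sum of the years' digits = 6+5+4+3+2+1 = 21.
Year 1: $69,342 × 6/21 = $19,812. Book value $67,930.
Year 2: $69,342 × 5/21 = $16,510. Book value $51,420.
Year 3: $69,342 × 4/21 = $13,208. Book value $38,212.

$13,208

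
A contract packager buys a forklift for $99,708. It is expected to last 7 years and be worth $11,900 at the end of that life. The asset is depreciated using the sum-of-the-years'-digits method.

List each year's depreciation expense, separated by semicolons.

Depreciable base = $99,708 − $11,900 = $87,808.
Sum of the years' digits = 7+6+5+4+3+2+1 = 28.
Year 1: $87,808 × 7/28 = $21,952. Book value $77,756.
Year 2: $87,808 × 6/28 = $18,816. Book value $58,940.
Year 3: $87,808 × 5/28 = $15,680. Book value $43,260.
Year 4: $87,808 × 4/28 = $12,544. Book value $30,716.
Year 5: $87,808 × 3/28 = $9,408. Book value $21,308.
Year 6: $87,808 × 2/28 = $6,272. Book value $15,036.
Year 7: $87,808 × 1/28 = $3,136. Book value $11,900.

$21,952; $18,816; $15,680; $12,544; $9,408; $6,272; $3,136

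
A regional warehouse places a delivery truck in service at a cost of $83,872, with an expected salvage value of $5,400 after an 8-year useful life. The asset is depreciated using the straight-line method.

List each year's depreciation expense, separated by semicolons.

$9,809; $9,809; $9,809; $9,809; $9,809; $9,809; $9,809; $9,809

Depreciable base = $83,872 − $5,400 = $78,472.
Annual expense = $78,472 / 8 = $9,809.
End of year 1: book value $74,063.
End of year 2: book value $64,254.
End of year 3: book value $54,445.
End of year 4: book value $44,636.
End of year 5: book value $34,827.
End of year 6: book value $25,018.
End of year 7: book value $15,209.
End of year 8: book value $5,400.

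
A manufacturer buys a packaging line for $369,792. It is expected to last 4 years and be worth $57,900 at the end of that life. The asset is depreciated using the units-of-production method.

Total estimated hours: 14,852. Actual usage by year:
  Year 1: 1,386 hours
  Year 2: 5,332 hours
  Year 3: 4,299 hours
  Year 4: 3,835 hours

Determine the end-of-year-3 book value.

Depreciable base = $369,792 − $57,900 = $311,892.
Rate = $311,892 / 14,852 hours = $21 per hour.
Year 1: 1,386 × $21 = $29,106. Book value $340,686.
Year 2: 5,332 × $21 = $111,972. Book value $228,714.
Year 3: 4,299 × $21 = $90,279. Book value $138,435.

$138,435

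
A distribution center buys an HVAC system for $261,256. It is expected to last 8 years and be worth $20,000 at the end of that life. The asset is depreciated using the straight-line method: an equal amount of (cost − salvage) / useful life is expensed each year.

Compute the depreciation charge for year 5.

$30,157

Depreciable base = $261,256 − $20,000 = $241,256.
Annual expense = $241,256 / 8 = $30,157.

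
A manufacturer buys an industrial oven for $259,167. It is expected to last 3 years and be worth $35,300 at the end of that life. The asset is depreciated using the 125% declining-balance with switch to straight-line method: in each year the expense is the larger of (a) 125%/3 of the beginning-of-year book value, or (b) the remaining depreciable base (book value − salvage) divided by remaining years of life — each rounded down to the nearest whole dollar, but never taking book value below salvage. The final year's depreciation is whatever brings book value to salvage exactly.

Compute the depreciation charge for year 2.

Depreciable base = $259,167 − $35,300 = $223,867.
Year 1: DB = ⌊$259,167 × 125%/3⌋ = $107,986; SL = ⌊$223,867/3⌋ = $74,622 → take DB $107,986. Book value $151,181.
Year 2: DB = ⌊$151,181 × 125%/3⌋ = $62,992; SL = ⌊$115,881/2⌋ = $57,940 → take DB $62,992. Book value $88,189.

$62,992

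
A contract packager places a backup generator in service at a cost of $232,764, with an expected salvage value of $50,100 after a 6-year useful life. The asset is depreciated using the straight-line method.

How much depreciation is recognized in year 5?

$30,444

Depreciable base = $232,764 − $50,100 = $182,664.
Annual expense = $182,664 / 6 = $30,444.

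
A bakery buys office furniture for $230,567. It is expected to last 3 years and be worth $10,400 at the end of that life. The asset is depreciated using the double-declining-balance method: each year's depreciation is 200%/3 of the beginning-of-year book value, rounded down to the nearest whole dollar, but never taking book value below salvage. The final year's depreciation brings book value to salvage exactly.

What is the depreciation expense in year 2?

$51,237

Depreciable base = $230,567 − $10,400 = $220,167.
Year 1: ⌊$230,567 × 200%/3⌋ = $153,711. Book value $76,856.
Year 2: ⌊$76,856 × 200%/3⌋ = $51,237. Book value $25,619.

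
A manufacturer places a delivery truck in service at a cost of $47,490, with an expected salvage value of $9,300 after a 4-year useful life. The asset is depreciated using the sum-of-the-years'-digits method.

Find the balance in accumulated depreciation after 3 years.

$34,371

Depreciable base = $47,490 − $9,300 = $38,190.
Sum of the years' digits = 4+3+2+1 = 10.
Year 1: $38,190 × 4/10 = $15,276. Book value $32,214.
Year 2: $38,190 × 3/10 = $11,457. Book value $20,757.
Year 3: $38,190 × 2/10 = $7,638. Book value $13,119.
Accumulated through year 3 = $47,490 − $13,119 = $34,371.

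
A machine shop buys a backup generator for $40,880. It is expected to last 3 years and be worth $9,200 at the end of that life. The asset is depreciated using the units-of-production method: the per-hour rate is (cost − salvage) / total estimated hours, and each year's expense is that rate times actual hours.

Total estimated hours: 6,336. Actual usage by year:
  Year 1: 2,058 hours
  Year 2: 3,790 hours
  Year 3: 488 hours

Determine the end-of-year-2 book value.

$11,640

Depreciable base = $40,880 − $9,200 = $31,680.
Rate = $31,680 / 6,336 hours = $5 per hour.
Year 1: 2,058 × $5 = $10,290. Book value $30,590.
Year 2: 3,790 × $5 = $18,950. Book value $11,640.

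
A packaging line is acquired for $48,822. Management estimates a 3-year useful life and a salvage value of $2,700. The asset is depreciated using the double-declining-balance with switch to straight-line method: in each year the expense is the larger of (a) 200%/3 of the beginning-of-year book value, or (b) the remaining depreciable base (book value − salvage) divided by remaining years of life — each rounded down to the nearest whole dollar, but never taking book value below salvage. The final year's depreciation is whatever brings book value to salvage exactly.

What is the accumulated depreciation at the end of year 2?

$43,397

Depreciable base = $48,822 − $2,700 = $46,122.
Year 1: DB = ⌊$48,822 × 200%/3⌋ = $32,548; SL = ⌊$46,122/3⌋ = $15,374 → take DB $32,548. Book value $16,274.
Year 2: DB = ⌊$16,274 × 200%/3⌋ = $10,849; SL = ⌊$13,574/2⌋ = $6,787 → take DB $10,849. Book value $5,425.
Accumulated through year 2 = $48,822 − $5,425 = $43,397.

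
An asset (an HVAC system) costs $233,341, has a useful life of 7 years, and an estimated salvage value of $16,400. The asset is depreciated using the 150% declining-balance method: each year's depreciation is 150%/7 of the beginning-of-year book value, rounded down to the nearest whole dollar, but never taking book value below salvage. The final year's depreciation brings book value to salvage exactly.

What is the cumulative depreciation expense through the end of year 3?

$120,156

Depreciable base = $233,341 − $16,400 = $216,941.
Year 1: ⌊$233,341 × 150%/7⌋ = $50,001. Book value $183,340.
Year 2: ⌊$183,340 × 150%/7⌋ = $39,287. Book value $144,053.
Year 3: ⌊$144,053 × 150%/7⌋ = $30,868. Book value $113,185.
Accumulated through year 3 = $233,341 − $113,185 = $120,156.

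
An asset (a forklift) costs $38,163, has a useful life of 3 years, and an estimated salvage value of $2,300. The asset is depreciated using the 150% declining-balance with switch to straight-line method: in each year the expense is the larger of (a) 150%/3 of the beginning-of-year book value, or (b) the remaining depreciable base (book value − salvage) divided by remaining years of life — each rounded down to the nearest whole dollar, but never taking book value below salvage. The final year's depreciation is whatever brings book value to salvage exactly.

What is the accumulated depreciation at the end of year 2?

Depreciable base = $38,163 − $2,300 = $35,863.
Year 1: DB = ⌊$38,163 × 150%/3⌋ = $19,081; SL = ⌊$35,863/3⌋ = $11,954 → take DB $19,081. Book value $19,082.
Year 2: DB = ⌊$19,082 × 150%/3⌋ = $9,541; SL = ⌊$16,782/2⌋ = $8,391 → take DB $9,541. Book value $9,541.
Accumulated through year 2 = $38,163 − $9,541 = $28,622.

$28,622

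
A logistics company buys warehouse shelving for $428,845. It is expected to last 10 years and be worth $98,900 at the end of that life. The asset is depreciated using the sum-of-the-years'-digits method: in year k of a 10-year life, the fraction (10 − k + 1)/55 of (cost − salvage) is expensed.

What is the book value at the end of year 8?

$116,897

Depreciable base = $428,845 − $98,900 = $329,945.
Sum of the years' digits = 10+9+8+7+6+5+4+3+2+1 = 55.
Year 1: $329,945 × 10/55 = $59,990. Book value $368,855.
Year 2: $329,945 × 9/55 = $53,991. Book value $314,864.
Year 3: $329,945 × 8/55 = $47,992. Book value $266,872.
Year 4: $329,945 × 7/55 = $41,993. Book value $224,879.
Year 5: $329,945 × 6/55 = $35,994. Book value $188,885.
Year 6: $329,945 × 5/55 = $29,995. Book value $158,890.
Year 7: $329,945 × 4/55 = $23,996. Book value $134,894.
Year 8: $329,945 × 3/55 = $17,997. Book value $116,897.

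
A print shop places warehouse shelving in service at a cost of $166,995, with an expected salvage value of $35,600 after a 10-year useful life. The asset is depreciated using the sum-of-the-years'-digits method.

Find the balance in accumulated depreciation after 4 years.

Depreciable base = $166,995 − $35,600 = $131,395.
Sum of the years' digits = 10+9+8+7+6+5+4+3+2+1 = 55.
Year 1: $131,395 × 10/55 = $23,890. Book value $143,105.
Year 2: $131,395 × 9/55 = $21,501. Book value $121,604.
Year 3: $131,395 × 8/55 = $19,112. Book value $102,492.
Year 4: $131,395 × 7/55 = $16,723. Book value $85,769.
Accumulated through year 4 = $166,995 − $85,769 = $81,226.

$81,226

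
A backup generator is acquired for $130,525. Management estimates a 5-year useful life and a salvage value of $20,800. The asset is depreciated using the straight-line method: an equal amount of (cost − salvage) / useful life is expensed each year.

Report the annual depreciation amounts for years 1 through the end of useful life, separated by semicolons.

$21,945; $21,945; $21,945; $21,945; $21,945

Depreciable base = $130,525 − $20,800 = $109,725.
Annual expense = $109,725 / 5 = $21,945.
End of year 1: book value $108,580.
End of year 2: book value $86,635.
End of year 3: book value $64,690.
End of year 4: book value $42,745.
End of year 5: book value $20,800.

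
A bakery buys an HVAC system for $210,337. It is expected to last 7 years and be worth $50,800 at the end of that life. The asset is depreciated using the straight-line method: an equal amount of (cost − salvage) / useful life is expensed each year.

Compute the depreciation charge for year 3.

Depreciable base = $210,337 − $50,800 = $159,537.
Annual expense = $159,537 / 7 = $22,791.

$22,791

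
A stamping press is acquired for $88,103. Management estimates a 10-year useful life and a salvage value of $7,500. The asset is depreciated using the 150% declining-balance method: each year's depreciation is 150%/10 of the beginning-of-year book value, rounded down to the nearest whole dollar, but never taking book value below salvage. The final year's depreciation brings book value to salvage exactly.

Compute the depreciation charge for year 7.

Depreciable base = $88,103 − $7,500 = $80,603.
Year 1: ⌊$88,103 × 150%/10⌋ = $13,215. Book value $74,888.
Year 2: ⌊$74,888 × 150%/10⌋ = $11,233. Book value $63,655.
Year 3: ⌊$63,655 × 150%/10⌋ = $9,548. Book value $54,107.
Year 4: ⌊$54,107 × 150%/10⌋ = $8,116. Book value $45,991.
Year 5: ⌊$45,991 × 150%/10⌋ = $6,898. Book value $39,093.
Year 6: ⌊$39,093 × 150%/10⌋ = $5,863. Book value $33,230.
Year 7: ⌊$33,230 × 150%/10⌋ = $4,984. Book value $28,246.

$4,984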